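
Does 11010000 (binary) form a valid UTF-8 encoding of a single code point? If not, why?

invalid (sequence truncated)

Leading byte 0xD0 = 11010000 → 2-byte form, but only 1 byte is present.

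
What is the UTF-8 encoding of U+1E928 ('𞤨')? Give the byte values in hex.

U+1E928 = 0x1E928 = 125224 decimal. In range U+10000–U+10FFFF → 4-byte form: 11110xxx 10xxxxxx 10xxxxxx 10xxxxxx.
Binary (21 bits): 000011110100100101000.
Split 3+6+6+6: 000 | 011110 | 100100 | 101000.
Byte 1: 11110000 = 0xF0.
Byte 2: 10011110 = 0x9E.
Byte 3: 10100100 = 0xA4.
Byte 4: 10101000 = 0xA8.

F0 9E A4 A8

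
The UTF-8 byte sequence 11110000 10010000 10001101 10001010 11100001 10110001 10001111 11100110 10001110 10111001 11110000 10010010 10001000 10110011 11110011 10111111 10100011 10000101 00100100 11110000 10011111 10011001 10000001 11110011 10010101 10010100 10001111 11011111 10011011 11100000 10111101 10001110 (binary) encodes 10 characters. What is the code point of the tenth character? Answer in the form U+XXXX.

Offset 0: leading byte 0xF0 = 11110000 → 4-byte char #1 = F0 90 8D 8A.
Offset 4: leading byte 0xE1 = 11100001 → 3-byte char #2 = E1 B1 8F.
Offset 7: leading byte 0xE6 = 11100110 → 3-byte char #3 = E6 8E B9.
Offset 10: leading byte 0xF0 = 11110000 → 4-byte char #4 = F0 92 88 B3.
Offset 14: leading byte 0xF3 = 11110011 → 4-byte char #5 = F3 BF A3 85.
Offset 18: leading byte 0x24 = 00100100 → 1-byte char #6 = 24.
Offset 19: leading byte 0xF0 = 11110000 → 4-byte char #7 = F0 9F 99 81.
Offset 23: leading byte 0xF3 = 11110011 → 4-byte char #8 = F3 95 94 8F.
Offset 27: leading byte 0xDF = 11011111 → 2-byte char #9 = DF 9B.
Offset 29: leading byte 0xE0 = 11100000 → 3-byte char #10 = E0 BD 8E.
Leading byte 0xE0 = 11100000 matches 1110xxxx → 3-byte sequence.
Byte 1: 0xE0 = 11100000, payload 0000 (4 bits).
Byte 2: 0xBD = 10111101 (10xxxxxx ✓), payload 111101.
Byte 3: 0x8E = 10001110 (10xxxxxx ✓), payload 001110.
Concatenate: 0000111101001110 = 0xF4E (16 bits → U+0F4E).

U+0F4E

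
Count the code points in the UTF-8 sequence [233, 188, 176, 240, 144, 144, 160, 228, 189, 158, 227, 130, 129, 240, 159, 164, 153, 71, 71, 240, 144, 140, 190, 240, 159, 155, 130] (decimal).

Byte at offset 0: 0xE9 = 11101001 → 3-byte char (#1). Advance 3.
Byte at offset 3: 0xF0 = 11110000 → 4-byte char (#2). Advance 4.
Byte at offset 7: 0xE4 = 11100100 → 3-byte char (#3). Advance 3.
Byte at offset 10: 0xE3 = 11100011 → 3-byte char (#4). Advance 3.
Byte at offset 13: 0xF0 = 11110000 → 4-byte char (#5). Advance 4.
Byte at offset 17: 0x47 = 01000111 → 1-byte char (#6). Advance 1.
Byte at offset 18: 0x47 = 01000111 → 1-byte char (#7). Advance 1.
Byte at offset 19: 0xF0 = 11110000 → 4-byte char (#8). Advance 4.
Byte at offset 23: 0xF0 = 11110000 → 4-byte char (#9). Advance 4.
Reached end at offset 27 after 9 code points.

9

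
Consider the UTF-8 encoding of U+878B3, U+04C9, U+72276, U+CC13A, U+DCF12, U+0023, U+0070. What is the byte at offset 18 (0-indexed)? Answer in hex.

0x23

U+878B3 → 4-byte form F2 87 A2 B3 at offsets 0–3.
U+04C9 → 2-byte form D3 89 at offsets 4–5.
U+72276 → 4-byte form F1 B2 89 B6 at offsets 6–9.
U+CC13A → 4-byte form F3 8C 84 BA at offsets 10–13.
U+DCF12 → 4-byte form F3 9C BC 92 at offsets 14–17.
U+0023 → 1-byte form 23 at offsets 18–18.
Offset 18 falls in char 6's range; it's byte 1 of 23 = 0x23.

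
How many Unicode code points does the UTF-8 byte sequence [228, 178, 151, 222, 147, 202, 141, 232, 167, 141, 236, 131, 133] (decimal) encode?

Byte at offset 0: 0xE4 = 11100100 → 3-byte char (#1). Advance 3.
Byte at offset 3: 0xDE = 11011110 → 2-byte char (#2). Advance 2.
Byte at offset 5: 0xCA = 11001010 → 2-byte char (#3). Advance 2.
Byte at offset 7: 0xE8 = 11101000 → 3-byte char (#4). Advance 3.
Byte at offset 10: 0xEC = 11101100 → 3-byte char (#5). Advance 3.
Reached end at offset 13 after 5 code points.

5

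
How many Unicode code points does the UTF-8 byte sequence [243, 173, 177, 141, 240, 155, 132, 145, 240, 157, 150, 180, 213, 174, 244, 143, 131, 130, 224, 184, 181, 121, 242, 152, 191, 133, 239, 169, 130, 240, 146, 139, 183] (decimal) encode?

Byte at offset 0: 0xF3 = 11110011 → 4-byte char (#1). Advance 4.
Byte at offset 4: 0xF0 = 11110000 → 4-byte char (#2). Advance 4.
Byte at offset 8: 0xF0 = 11110000 → 4-byte char (#3). Advance 4.
Byte at offset 12: 0xD5 = 11010101 → 2-byte char (#4). Advance 2.
Byte at offset 14: 0xF4 = 11110100 → 4-byte char (#5). Advance 4.
Byte at offset 18: 0xE0 = 11100000 → 3-byte char (#6). Advance 3.
Byte at offset 21: 0x79 = 01111001 → 1-byte char (#7). Advance 1.
Byte at offset 22: 0xF2 = 11110010 → 4-byte char (#8). Advance 4.
Byte at offset 26: 0xEF = 11101111 → 3-byte char (#9). Advance 3.
Byte at offset 29: 0xF0 = 11110000 → 4-byte char (#10). Advance 4.
Reached end at offset 33 after 10 code points.

10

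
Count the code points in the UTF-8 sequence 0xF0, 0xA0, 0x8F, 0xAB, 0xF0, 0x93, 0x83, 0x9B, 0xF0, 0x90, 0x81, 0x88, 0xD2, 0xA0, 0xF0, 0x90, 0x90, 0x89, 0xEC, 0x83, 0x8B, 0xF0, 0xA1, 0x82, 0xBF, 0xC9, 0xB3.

8

Byte at offset 0: 0xF0 = 11110000 → 4-byte char (#1). Advance 4.
Byte at offset 4: 0xF0 = 11110000 → 4-byte char (#2). Advance 4.
Byte at offset 8: 0xF0 = 11110000 → 4-byte char (#3). Advance 4.
Byte at offset 12: 0xD2 = 11010010 → 2-byte char (#4). Advance 2.
Byte at offset 14: 0xF0 = 11110000 → 4-byte char (#5). Advance 4.
Byte at offset 18: 0xEC = 11101100 → 3-byte char (#6). Advance 3.
Byte at offset 21: 0xF0 = 11110000 → 4-byte char (#7). Advance 4.
Byte at offset 25: 0xC9 = 11001001 → 2-byte char (#8). Advance 2.
Reached end at offset 27 after 8 code points.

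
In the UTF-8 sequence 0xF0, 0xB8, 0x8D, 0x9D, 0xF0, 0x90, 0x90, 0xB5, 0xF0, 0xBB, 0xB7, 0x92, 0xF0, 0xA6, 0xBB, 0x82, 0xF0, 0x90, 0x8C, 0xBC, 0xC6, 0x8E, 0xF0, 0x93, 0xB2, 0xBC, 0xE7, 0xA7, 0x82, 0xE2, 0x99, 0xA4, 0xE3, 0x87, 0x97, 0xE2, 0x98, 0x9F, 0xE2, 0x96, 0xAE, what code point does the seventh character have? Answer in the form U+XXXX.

U+13CBC

Offset 0: leading byte 0xF0 = 11110000 → 4-byte char #1 = F0 B8 8D 9D.
Offset 4: leading byte 0xF0 = 11110000 → 4-byte char #2 = F0 90 90 B5.
Offset 8: leading byte 0xF0 = 11110000 → 4-byte char #3 = F0 BB B7 92.
Offset 12: leading byte 0xF0 = 11110000 → 4-byte char #4 = F0 A6 BB 82.
Offset 16: leading byte 0xF0 = 11110000 → 4-byte char #5 = F0 90 8C BC.
Offset 20: leading byte 0xC6 = 11000110 → 2-byte char #6 = C6 8E.
Offset 22: leading byte 0xF0 = 11110000 → 4-byte char #7 = F0 93 B2 BC.
Leading byte 0xF0 = 11110000 matches 11110xxx → 4-byte sequence.
Byte 1: 0xF0 = 11110000, payload 000 (3 bits).
Byte 2: 0x93 = 10010011 (10xxxxxx ✓), payload 010011.
Byte 3: 0xB2 = 10110010 (10xxxxxx ✓), payload 110010.
Byte 4: 0xBC = 10111100 (10xxxxxx ✓), payload 111100.
Concatenate: 000010011110010111100 = 0x13CBC (21 bits → U+13CBC).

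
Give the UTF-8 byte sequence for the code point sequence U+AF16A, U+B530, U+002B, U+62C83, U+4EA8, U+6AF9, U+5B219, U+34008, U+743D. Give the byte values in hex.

F2 AF 85 AA EB 94 B0 2B F1 A2 B2 83 E4 BA A8 E6 AB B9 F1 9B 88 99 F0 B4 80 88 E7 90 BD

U+AF16A: 4-byte form → F2 AF 85 AA.
U+B530: 3-byte form → EB 94 B0.
U+002B: 1-byte form → 2B.
U+62C83: 4-byte form → F1 A2 B2 83.
U+4EA8: 3-byte form → E4 BA A8.
U+6AF9: 3-byte form → E6 AB B9.
U+5B219: 4-byte form → F1 9B 88 99.
U+34008: 4-byte form → F0 B4 80 88.
U+743D: 3-byte form → E7 90 BD.
Concatenated (29 bytes): F2 AF 85 AA EB 94 B0 2B F1 A2 B2 83 E4 BA A8 E6 AB B9 F1 9B 88 99 F0 B4 80 88 E7 90 BD.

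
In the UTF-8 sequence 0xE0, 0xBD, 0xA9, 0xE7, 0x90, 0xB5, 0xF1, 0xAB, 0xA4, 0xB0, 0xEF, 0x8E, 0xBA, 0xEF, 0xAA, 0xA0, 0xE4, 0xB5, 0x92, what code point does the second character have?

Offset 0: leading byte 0xE0 = 11100000 → 3-byte char #1 = E0 BD A9.
Offset 3: leading byte 0xE7 = 11100111 → 3-byte char #2 = E7 90 B5.
Leading byte 0xE7 = 11100111 matches 1110xxxx → 3-byte sequence.
Byte 1: 0xE7 = 11100111, payload 0111 (4 bits).
Byte 2: 0x90 = 10010000 (10xxxxxx ✓), payload 010000.
Byte 3: 0xB5 = 10110101 (10xxxxxx ✓), payload 110101.
Concatenate: 0111010000110101 = 0x7435 (16 bits → U+7435).

U+7435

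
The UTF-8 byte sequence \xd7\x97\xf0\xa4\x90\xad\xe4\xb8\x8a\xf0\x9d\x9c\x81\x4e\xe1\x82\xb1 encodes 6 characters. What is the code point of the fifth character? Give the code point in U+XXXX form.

Offset 0: leading byte 0xD7 = 11010111 → 2-byte char #1 = D7 97.
Offset 2: leading byte 0xF0 = 11110000 → 4-byte char #2 = F0 A4 90 AD.
Offset 6: leading byte 0xE4 = 11100100 → 3-byte char #3 = E4 B8 8A.
Offset 9: leading byte 0xF0 = 11110000 → 4-byte char #4 = F0 9D 9C 81.
Offset 13: leading byte 0x4E = 01001110 → 1-byte char #5 = 4E.
Leading byte 0x4E = 01001110 matches 0xxxxxxx → 1-byte sequence.
Byte 1: 0x4E = 01001110, payload 1001110 (7 bits).
Concatenate: 1001110 = 0x4E (7 bits → U+004E).

U+004E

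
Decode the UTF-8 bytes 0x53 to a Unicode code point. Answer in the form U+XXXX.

U+0053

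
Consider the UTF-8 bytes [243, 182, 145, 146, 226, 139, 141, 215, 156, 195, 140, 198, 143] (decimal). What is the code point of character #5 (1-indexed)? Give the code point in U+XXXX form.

Offset 0: leading byte 0xF3 = 11110011 → 4-byte char #1 = F3 B6 91 92.
Offset 4: leading byte 0xE2 = 11100010 → 3-byte char #2 = E2 8B 8D.
Offset 7: leading byte 0xD7 = 11010111 → 2-byte char #3 = D7 9C.
Offset 9: leading byte 0xC3 = 11000011 → 2-byte char #4 = C3 8C.
Offset 11: leading byte 0xC6 = 11000110 → 2-byte char #5 = C6 8F.
Leading byte 0xC6 = 11000110 matches 110xxxxx → 2-byte sequence.
Byte 1: 0xC6 = 11000110, payload 00110 (5 bits).
Byte 2: 0x8F = 10001111 (10xxxxxx ✓), payload 001111.
Concatenate: 00110001111 = 0x18F (11 bits → U+018F).

U+018F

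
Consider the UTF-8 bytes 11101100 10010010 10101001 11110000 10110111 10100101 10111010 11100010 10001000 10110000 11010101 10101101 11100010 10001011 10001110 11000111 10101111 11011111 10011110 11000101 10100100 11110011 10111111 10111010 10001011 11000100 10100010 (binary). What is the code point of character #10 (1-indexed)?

Offset 0: leading byte 0xEC = 11101100 → 3-byte char #1 = EC 92 A9.
Offset 3: leading byte 0xF0 = 11110000 → 4-byte char #2 = F0 B7 A5 BA.
Offset 7: leading byte 0xE2 = 11100010 → 3-byte char #3 = E2 88 B0.
Offset 10: leading byte 0xD5 = 11010101 → 2-byte char #4 = D5 AD.
Offset 12: leading byte 0xE2 = 11100010 → 3-byte char #5 = E2 8B 8E.
Offset 15: leading byte 0xC7 = 11000111 → 2-byte char #6 = C7 AF.
Offset 17: leading byte 0xDF = 11011111 → 2-byte char #7 = DF 9E.
Offset 19: leading byte 0xC5 = 11000101 → 2-byte char #8 = C5 A4.
Offset 21: leading byte 0xF3 = 11110011 → 4-byte char #9 = F3 BF BA 8B.
Offset 25: leading byte 0xC4 = 11000100 → 2-byte char #10 = C4 A2.
Leading byte 0xC4 = 11000100 matches 110xxxxx → 2-byte sequence.
Byte 1: 0xC4 = 11000100, payload 00100 (5 bits).
Byte 2: 0xA2 = 10100010 (10xxxxxx ✓), payload 100010.
Concatenate: 00100100010 = 0x122 (11 bits → U+0122).

U+0122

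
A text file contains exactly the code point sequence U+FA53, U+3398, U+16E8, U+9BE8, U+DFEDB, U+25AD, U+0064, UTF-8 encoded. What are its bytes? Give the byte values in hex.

EF A9 93 E3 8E 98 E1 9B A8 E9 AF A8 F3 9F BB 9B E2 96 AD 64

U+FA53: 3-byte form → EF A9 93.
U+3398: 3-byte form → E3 8E 98.
U+16E8: 3-byte form → E1 9B A8.
U+9BE8: 3-byte form → E9 AF A8.
U+DFEDB: 4-byte form → F3 9F BB 9B.
U+25AD: 3-byte form → E2 96 AD.
U+0064: 1-byte form → 64.
Concatenated (20 bytes): EF A9 93 E3 8E 98 E1 9B A8 E9 AF A8 F3 9F BB 9B E2 96 AD 64.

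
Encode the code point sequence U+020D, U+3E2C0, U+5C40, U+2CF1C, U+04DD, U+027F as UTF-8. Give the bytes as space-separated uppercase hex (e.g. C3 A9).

C8 8D F0 BE 8B 80 E5 B1 80 F0 AC BC 9C D3 9D C9 BF

U+020D: 2-byte form → C8 8D.
U+3E2C0: 4-byte form → F0 BE 8B 80.
U+5C40: 3-byte form → E5 B1 80.
U+2CF1C: 4-byte form → F0 AC BC 9C.
U+04DD: 2-byte form → D3 9D.
U+027F: 2-byte form → C9 BF.
Concatenated (17 bytes): C8 8D F0 BE 8B 80 E5 B1 80 F0 AC BC 9C D3 9D C9 BF.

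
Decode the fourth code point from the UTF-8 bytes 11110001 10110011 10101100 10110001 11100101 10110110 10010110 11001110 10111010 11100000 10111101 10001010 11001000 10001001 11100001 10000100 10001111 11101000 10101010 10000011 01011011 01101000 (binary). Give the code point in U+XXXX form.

Offset 0: leading byte 0xF1 = 11110001 → 4-byte char #1 = F1 B3 AC B1.
Offset 4: leading byte 0xE5 = 11100101 → 3-byte char #2 = E5 B6 96.
Offset 7: leading byte 0xCE = 11001110 → 2-byte char #3 = CE BA.
Offset 9: leading byte 0xE0 = 11100000 → 3-byte char #4 = E0 BD 8A.
Leading byte 0xE0 = 11100000 matches 1110xxxx → 3-byte sequence.
Byte 1: 0xE0 = 11100000, payload 0000 (4 bits).
Byte 2: 0xBD = 10111101 (10xxxxxx ✓), payload 111101.
Byte 3: 0x8A = 10001010 (10xxxxxx ✓), payload 001010.
Concatenate: 0000111101001010 = 0xF4A (16 bits → U+0F4A).

U+0F4A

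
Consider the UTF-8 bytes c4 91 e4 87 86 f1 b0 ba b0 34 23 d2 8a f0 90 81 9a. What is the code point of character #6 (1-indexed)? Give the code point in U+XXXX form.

Offset 0: leading byte 0xC4 = 11000100 → 2-byte char #1 = C4 91.
Offset 2: leading byte 0xE4 = 11100100 → 3-byte char #2 = E4 87 86.
Offset 5: leading byte 0xF1 = 11110001 → 4-byte char #3 = F1 B0 BA B0.
Offset 9: leading byte 0x34 = 00110100 → 1-byte char #4 = 34.
Offset 10: leading byte 0x23 = 00100011 → 1-byte char #5 = 23.
Offset 11: leading byte 0xD2 = 11010010 → 2-byte char #6 = D2 8A.
Leading byte 0xD2 = 11010010 matches 110xxxxx → 2-byte sequence.
Byte 1: 0xD2 = 11010010, payload 10010 (5 bits).
Byte 2: 0x8A = 10001010 (10xxxxxx ✓), payload 001010.
Concatenate: 10010001010 = 0x48A (11 bits → U+048A).

U+048A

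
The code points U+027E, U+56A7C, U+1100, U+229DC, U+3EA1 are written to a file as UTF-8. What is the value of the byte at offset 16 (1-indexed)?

0xA1

1-indexed offset 16 is 0-indexed offset 15.
U+027E → 2-byte form C9 BE at offsets 0–1.
U+56A7C → 4-byte form F1 96 A9 BC at offsets 2–5.
U+1100 → 3-byte form E1 84 80 at offsets 6–8.
U+229DC → 4-byte form F0 A2 A7 9C at offsets 9–12.
U+3EA1 → 3-byte form E3 BA A1 at offsets 13–15.
Offset 15 falls in char 5's range; it's byte 3 of E3 BA A1 = 0xA1.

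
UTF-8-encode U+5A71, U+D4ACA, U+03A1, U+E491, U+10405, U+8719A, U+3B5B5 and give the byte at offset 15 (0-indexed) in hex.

U+5A71 → 3-byte form E5 A9 B1 at offsets 0–2.
U+D4ACA → 4-byte form F3 94 AB 8A at offsets 3–6.
U+03A1 → 2-byte form CE A1 at offsets 7–8.
U+E491 → 3-byte form EE 92 91 at offsets 9–11.
U+10405 → 4-byte form F0 90 90 85 at offsets 12–15.
Offset 15 falls in char 5's range; it's byte 4 of F0 90 90 85 = 0x85.

0x85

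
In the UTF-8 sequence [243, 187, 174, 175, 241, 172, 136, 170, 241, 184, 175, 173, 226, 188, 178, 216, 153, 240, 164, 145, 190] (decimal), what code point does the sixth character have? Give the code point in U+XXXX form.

Offset 0: leading byte 0xF3 = 11110011 → 4-byte char #1 = F3 BB AE AF.
Offset 4: leading byte 0xF1 = 11110001 → 4-byte char #2 = F1 AC 88 AA.
Offset 8: leading byte 0xF1 = 11110001 → 4-byte char #3 = F1 B8 AF AD.
Offset 12: leading byte 0xE2 = 11100010 → 3-byte char #4 = E2 BC B2.
Offset 15: leading byte 0xD8 = 11011000 → 2-byte char #5 = D8 99.
Offset 17: leading byte 0xF0 = 11110000 → 4-byte char #6 = F0 A4 91 BE.
Leading byte 0xF0 = 11110000 matches 11110xxx → 4-byte sequence.
Byte 1: 0xF0 = 11110000, payload 000 (3 bits).
Byte 2: 0xA4 = 10100100 (10xxxxxx ✓), payload 100100.
Byte 3: 0x91 = 10010001 (10xxxxxx ✓), payload 010001.
Byte 4: 0xBE = 10111110 (10xxxxxx ✓), payload 111110.
Concatenate: 000100100010001111110 = 0x2447E (21 bits → U+2447E).

U+2447E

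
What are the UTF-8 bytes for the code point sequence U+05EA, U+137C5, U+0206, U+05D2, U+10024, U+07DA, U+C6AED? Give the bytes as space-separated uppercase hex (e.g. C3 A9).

U+05EA: 2-byte form → D7 AA.
U+137C5: 4-byte form → F0 93 9F 85.
U+0206: 2-byte form → C8 86.
U+05D2: 2-byte form → D7 92.
U+10024: 4-byte form → F0 90 80 A4.
U+07DA: 2-byte form → DF 9A.
U+C6AED: 4-byte form → F3 86 AB AD.
Concatenated (20 bytes): D7 AA F0 93 9F 85 C8 86 D7 92 F0 90 80 A4 DF 9A F3 86 AB AD.

D7 AA F0 93 9F 85 C8 86 D7 92 F0 90 80 A4 DF 9A F3 86 AB AD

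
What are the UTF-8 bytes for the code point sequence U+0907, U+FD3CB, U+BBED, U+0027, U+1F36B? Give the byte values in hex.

E0 A4 87 F3 BD 8F 8B EB AF AD 27 F0 9F 8D AB

U+0907: 3-byte form → E0 A4 87.
U+FD3CB: 4-byte form → F3 BD 8F 8B.
U+BBED: 3-byte form → EB AF AD.
U+0027: 1-byte form → 27.
U+1F36B: 4-byte form → F0 9F 8D AB.
Concatenated (15 bytes): E0 A4 87 F3 BD 8F 8B EB AF AD 27 F0 9F 8D AB.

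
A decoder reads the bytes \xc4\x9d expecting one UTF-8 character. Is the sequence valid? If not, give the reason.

valid

Leading byte 0xC4 = 11000100 → 2-byte form.
Continuation bytes 0x9D=10011101 all match 10xxxxxx.
Decoded value 0x11D is ≥ 0x80 (shortest form) and not a surrogate.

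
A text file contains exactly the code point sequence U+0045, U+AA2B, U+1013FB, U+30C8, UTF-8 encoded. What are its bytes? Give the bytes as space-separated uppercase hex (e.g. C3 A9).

U+0045: 1-byte form → 45.
U+AA2B: 3-byte form → EA A8 AB.
U+1013FB: 4-byte form → F4 81 8F BB.
U+30C8: 3-byte form → E3 83 88.
Concatenated (11 bytes): 45 EA A8 AB F4 81 8F BB E3 83 88.

45 EA A8 AB F4 81 8F BB E3 83 88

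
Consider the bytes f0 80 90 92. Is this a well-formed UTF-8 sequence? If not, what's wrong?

invalid (overlong encoding)

Leading byte 0xF0 = 11110000 → 4-byte form.
Continuation bytes all match 10xxxxxx. Payload decodes to 0x412.
But 0x412 < 0x10000, the minimum for a 4-byte sequence — this is an overlong encoding.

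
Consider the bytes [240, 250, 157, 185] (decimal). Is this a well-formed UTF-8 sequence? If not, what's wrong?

Leading byte 0xF0 = 11110000 → 4-byte form.
Byte 2 is 0xFA = 11111010, which is not 10xxxxxx — expected a continuation byte.

invalid (non-continuation byte where continuation expected)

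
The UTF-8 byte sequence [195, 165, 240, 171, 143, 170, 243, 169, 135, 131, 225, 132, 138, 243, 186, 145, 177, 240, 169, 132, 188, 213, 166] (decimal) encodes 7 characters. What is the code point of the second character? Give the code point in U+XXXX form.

U+2B3EA

Offset 0: leading byte 0xC3 = 11000011 → 2-byte char #1 = C3 A5.
Offset 2: leading byte 0xF0 = 11110000 → 4-byte char #2 = F0 AB 8F AA.
Leading byte 0xF0 = 11110000 matches 11110xxx → 4-byte sequence.
Byte 1: 0xF0 = 11110000, payload 000 (3 bits).
Byte 2: 0xAB = 10101011 (10xxxxxx ✓), payload 101011.
Byte 3: 0x8F = 10001111 (10xxxxxx ✓), payload 001111.
Byte 4: 0xAA = 10101010 (10xxxxxx ✓), payload 101010.
Concatenate: 000101011001111101010 = 0x2B3EA (21 bits → U+2B3EA).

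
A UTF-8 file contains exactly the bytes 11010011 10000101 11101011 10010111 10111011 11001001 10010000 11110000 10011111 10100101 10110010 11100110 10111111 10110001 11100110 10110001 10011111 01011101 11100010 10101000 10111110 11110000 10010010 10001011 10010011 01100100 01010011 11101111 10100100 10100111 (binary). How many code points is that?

12

Byte at offset 0: 0xD3 = 11010011 → 2-byte char (#1). Advance 2.
Byte at offset 2: 0xEB = 11101011 → 3-byte char (#2). Advance 3.
Byte at offset 5: 0xC9 = 11001001 → 2-byte char (#3). Advance 2.
Byte at offset 7: 0xF0 = 11110000 → 4-byte char (#4). Advance 4.
Byte at offset 11: 0xE6 = 11100110 → 3-byte char (#5). Advance 3.
Byte at offset 14: 0xE6 = 11100110 → 3-byte char (#6). Advance 3.
Byte at offset 17: 0x5D = 01011101 → 1-byte char (#7). Advance 1.
Byte at offset 18: 0xE2 = 11100010 → 3-byte char (#8). Advance 3.
Byte at offset 21: 0xF0 = 11110000 → 4-byte char (#9). Advance 4.
Byte at offset 25: 0x64 = 01100100 → 1-byte char (#10). Advance 1.
Byte at offset 26: 0x53 = 01010011 → 1-byte char (#11). Advance 1.
Byte at offset 27: 0xEF = 11101111 → 3-byte char (#12). Advance 3.
Reached end at offset 30 after 12 code points.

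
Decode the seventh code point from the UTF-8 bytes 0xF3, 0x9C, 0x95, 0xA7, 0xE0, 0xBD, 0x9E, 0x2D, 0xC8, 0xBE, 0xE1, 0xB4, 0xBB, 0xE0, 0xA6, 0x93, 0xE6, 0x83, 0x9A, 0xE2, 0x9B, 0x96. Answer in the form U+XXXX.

Offset 0: leading byte 0xF3 = 11110011 → 4-byte char #1 = F3 9C 95 A7.
Offset 4: leading byte 0xE0 = 11100000 → 3-byte char #2 = E0 BD 9E.
Offset 7: leading byte 0x2D = 00101101 → 1-byte char #3 = 2D.
Offset 8: leading byte 0xC8 = 11001000 → 2-byte char #4 = C8 BE.
Offset 10: leading byte 0xE1 = 11100001 → 3-byte char #5 = E1 B4 BB.
Offset 13: leading byte 0xE0 = 11100000 → 3-byte char #6 = E0 A6 93.
Offset 16: leading byte 0xE6 = 11100110 → 3-byte char #7 = E6 83 9A.
Leading byte 0xE6 = 11100110 matches 1110xxxx → 3-byte sequence.
Byte 1: 0xE6 = 11100110, payload 0110 (4 bits).
Byte 2: 0x83 = 10000011 (10xxxxxx ✓), payload 000011.
Byte 3: 0x9A = 10011010 (10xxxxxx ✓), payload 011010.
Concatenate: 0110000011011010 = 0x60DA (16 bits → U+60DA).

U+60DA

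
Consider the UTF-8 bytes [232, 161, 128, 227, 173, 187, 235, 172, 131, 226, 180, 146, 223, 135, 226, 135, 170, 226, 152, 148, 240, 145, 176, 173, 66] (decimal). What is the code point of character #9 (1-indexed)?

U+0042

Offset 0: leading byte 0xE8 = 11101000 → 3-byte char #1 = E8 A1 80.
Offset 3: leading byte 0xE3 = 11100011 → 3-byte char #2 = E3 AD BB.
Offset 6: leading byte 0xEB = 11101011 → 3-byte char #3 = EB AC 83.
Offset 9: leading byte 0xE2 = 11100010 → 3-byte char #4 = E2 B4 92.
Offset 12: leading byte 0xDF = 11011111 → 2-byte char #5 = DF 87.
Offset 14: leading byte 0xE2 = 11100010 → 3-byte char #6 = E2 87 AA.
Offset 17: leading byte 0xE2 = 11100010 → 3-byte char #7 = E2 98 94.
Offset 20: leading byte 0xF0 = 11110000 → 4-byte char #8 = F0 91 B0 AD.
Offset 24: leading byte 0x42 = 01000010 → 1-byte char #9 = 42.
Leading byte 0x42 = 01000010 matches 0xxxxxxx → 1-byte sequence.
Byte 1: 0x42 = 01000010, payload 1000010 (7 bits).
Concatenate: 1000010 = 0x42 (7 bits → U+0042).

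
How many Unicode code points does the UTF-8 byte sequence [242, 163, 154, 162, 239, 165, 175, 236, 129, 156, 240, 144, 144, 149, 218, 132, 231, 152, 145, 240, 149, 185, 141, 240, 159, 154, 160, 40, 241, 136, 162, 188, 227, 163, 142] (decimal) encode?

Byte at offset 0: 0xF2 = 11110010 → 4-byte char (#1). Advance 4.
Byte at offset 4: 0xEF = 11101111 → 3-byte char (#2). Advance 3.
Byte at offset 7: 0xEC = 11101100 → 3-byte char (#3). Advance 3.
Byte at offset 10: 0xF0 = 11110000 → 4-byte char (#4). Advance 4.
Byte at offset 14: 0xDA = 11011010 → 2-byte char (#5). Advance 2.
Byte at offset 16: 0xE7 = 11100111 → 3-byte char (#6). Advance 3.
Byte at offset 19: 0xF0 = 11110000 → 4-byte char (#7). Advance 4.
Byte at offset 23: 0xF0 = 11110000 → 4-byte char (#8). Advance 4.
Byte at offset 27: 0x28 = 00101000 → 1-byte char (#9). Advance 1.
Byte at offset 28: 0xF1 = 11110001 → 4-byte char (#10). Advance 4.
Byte at offset 32: 0xE3 = 11100011 → 3-byte char (#11). Advance 3.
Reached end at offset 35 after 11 code points.

11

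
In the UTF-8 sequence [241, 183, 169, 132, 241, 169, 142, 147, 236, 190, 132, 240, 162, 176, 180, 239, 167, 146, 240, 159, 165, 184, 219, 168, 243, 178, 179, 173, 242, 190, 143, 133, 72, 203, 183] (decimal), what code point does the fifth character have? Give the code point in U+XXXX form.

Offset 0: leading byte 0xF1 = 11110001 → 4-byte char #1 = F1 B7 A9 84.
Offset 4: leading byte 0xF1 = 11110001 → 4-byte char #2 = F1 A9 8E 93.
Offset 8: leading byte 0xEC = 11101100 → 3-byte char #3 = EC BE 84.
Offset 11: leading byte 0xF0 = 11110000 → 4-byte char #4 = F0 A2 B0 B4.
Offset 15: leading byte 0xEF = 11101111 → 3-byte char #5 = EF A7 92.
Leading byte 0xEF = 11101111 matches 1110xxxx → 3-byte sequence.
Byte 1: 0xEF = 11101111, payload 1111 (4 bits).
Byte 2: 0xA7 = 10100111 (10xxxxxx ✓), payload 100111.
Byte 3: 0x92 = 10010010 (10xxxxxx ✓), payload 010010.
Concatenate: 1111100111010010 = 0xF9D2 (16 bits → U+F9D2).

U+F9D2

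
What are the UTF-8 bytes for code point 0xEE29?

EE B8 A9

U+EE29 = 0xEE29 = 60969 decimal. In range U+0800–U+FFFF → 3-byte form: 1110xxxx 10xxxxxx 10xxxxxx.
Binary (16 bits): 1110111000101001.
Split 4+6+6: 1110 | 111000 | 101001.
Byte 1: 11101110 = 0xEE.
Byte 2: 10111000 = 0xB8.
Byte 3: 10101001 = 0xA9.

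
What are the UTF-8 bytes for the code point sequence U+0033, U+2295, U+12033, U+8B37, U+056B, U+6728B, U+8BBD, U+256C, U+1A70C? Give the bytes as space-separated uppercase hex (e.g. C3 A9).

33 E2 8A 95 F0 92 80 B3 E8 AC B7 D5 AB F1 A7 8A 8B E8 AE BD E2 95 AC F0 9A 9C 8C

U+0033: 1-byte form → 33.
U+2295: 3-byte form → E2 8A 95.
U+12033: 4-byte form → F0 92 80 B3.
U+8B37: 3-byte form → E8 AC B7.
U+056B: 2-byte form → D5 AB.
U+6728B: 4-byte form → F1 A7 8A 8B.
U+8BBD: 3-byte form → E8 AE BD.
U+256C: 3-byte form → E2 95 AC.
U+1A70C: 4-byte form → F0 9A 9C 8C.
Concatenated (27 bytes): 33 E2 8A 95 F0 92 80 B3 E8 AC B7 D5 AB F1 A7 8A 8B E8 AE BD E2 95 AC F0 9A 9C 8C.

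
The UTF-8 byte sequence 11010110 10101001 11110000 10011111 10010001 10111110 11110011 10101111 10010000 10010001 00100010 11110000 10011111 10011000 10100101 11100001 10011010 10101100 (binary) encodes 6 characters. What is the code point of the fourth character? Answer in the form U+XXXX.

U+0022

Offset 0: leading byte 0xD6 = 11010110 → 2-byte char #1 = D6 A9.
Offset 2: leading byte 0xF0 = 11110000 → 4-byte char #2 = F0 9F 91 BE.
Offset 6: leading byte 0xF3 = 11110011 → 4-byte char #3 = F3 AF 90 91.
Offset 10: leading byte 0x22 = 00100010 → 1-byte char #4 = 22.
Leading byte 0x22 = 00100010 matches 0xxxxxxx → 1-byte sequence.
Byte 1: 0x22 = 00100010, payload 0100010 (7 bits).
Concatenate: 0100010 = 0x22 (7 bits → U+0022).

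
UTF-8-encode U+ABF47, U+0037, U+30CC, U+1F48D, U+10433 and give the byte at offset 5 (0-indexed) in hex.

U+ABF47 → 4-byte form F2 AB BD 87 at offsets 0–3.
U+0037 → 1-byte form 37 at offsets 4–4.
U+30CC → 3-byte form E3 83 8C at offsets 5–7.
Offset 5 falls in char 3's range; it's byte 1 of E3 83 8C = 0xE3.

0xE3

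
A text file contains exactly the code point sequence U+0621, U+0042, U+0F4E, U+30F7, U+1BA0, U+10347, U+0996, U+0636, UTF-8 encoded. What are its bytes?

U+0621: 2-byte form → D8 A1.
U+0042: 1-byte form → 42.
U+0F4E: 3-byte form → E0 BD 8E.
U+30F7: 3-byte form → E3 83 B7.
U+1BA0: 3-byte form → E1 AE A0.
U+10347: 4-byte form → F0 90 8D 87.
U+0996: 3-byte form → E0 A6 96.
U+0636: 2-byte form → D8 B6.
Concatenated (21 bytes): D8 A1 42 E0 BD 8E E3 83 B7 E1 AE A0 F0 90 8D 87 E0 A6 96 D8 B6.

D8 A1 42 E0 BD 8E E3 83 B7 E1 AE A0 F0 90 8D 87 E0 A6 96 D8 B6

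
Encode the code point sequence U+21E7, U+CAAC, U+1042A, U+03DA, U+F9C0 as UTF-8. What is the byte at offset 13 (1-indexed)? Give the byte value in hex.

1-indexed offset 13 is 0-indexed offset 12.
U+21E7 → 3-byte form E2 87 A7 at offsets 0–2.
U+CAAC → 3-byte form EC AA AC at offsets 3–5.
U+1042A → 4-byte form F0 90 90 AA at offsets 6–9.
U+03DA → 2-byte form CF 9A at offsets 10–11.
U+F9C0 → 3-byte form EF A7 80 at offsets 12–14.
Offset 12 falls in char 5's range; it's byte 1 of EF A7 80 = 0xEF.

0xEF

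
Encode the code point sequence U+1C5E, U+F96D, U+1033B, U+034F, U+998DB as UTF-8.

U+1C5E: 3-byte form → E1 B1 9E.
U+F96D: 3-byte form → EF A5 AD.
U+1033B: 4-byte form → F0 90 8C BB.
U+034F: 2-byte form → CD 8F.
U+998DB: 4-byte form → F2 99 A3 9B.
Concatenated (16 bytes): E1 B1 9E EF A5 AD F0 90 8C BB CD 8F F2 99 A3 9B.

E1 B1 9E EF A5 AD F0 90 8C BB CD 8F F2 99 A3 9B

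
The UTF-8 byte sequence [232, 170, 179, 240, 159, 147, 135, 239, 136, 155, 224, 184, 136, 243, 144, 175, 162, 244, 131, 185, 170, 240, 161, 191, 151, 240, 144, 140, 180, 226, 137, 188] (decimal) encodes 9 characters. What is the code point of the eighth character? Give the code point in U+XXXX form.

Offset 0: leading byte 0xE8 = 11101000 → 3-byte char #1 = E8 AA B3.
Offset 3: leading byte 0xF0 = 11110000 → 4-byte char #2 = F0 9F 93 87.
Offset 7: leading byte 0xEF = 11101111 → 3-byte char #3 = EF 88 9B.
Offset 10: leading byte 0xE0 = 11100000 → 3-byte char #4 = E0 B8 88.
Offset 13: leading byte 0xF3 = 11110011 → 4-byte char #5 = F3 90 AF A2.
Offset 17: leading byte 0xF4 = 11110100 → 4-byte char #6 = F4 83 B9 AA.
Offset 21: leading byte 0xF0 = 11110000 → 4-byte char #7 = F0 A1 BF 97.
Offset 25: leading byte 0xF0 = 11110000 → 4-byte char #8 = F0 90 8C B4.
Leading byte 0xF0 = 11110000 matches 11110xxx → 4-byte sequence.
Byte 1: 0xF0 = 11110000, payload 000 (3 bits).
Byte 2: 0x90 = 10010000 (10xxxxxx ✓), payload 010000.
Byte 3: 0x8C = 10001100 (10xxxxxx ✓), payload 001100.
Byte 4: 0xB4 = 10110100 (10xxxxxx ✓), payload 110100.
Concatenate: 000010000001100110100 = 0x10334 (21 bits → U+10334).

U+10334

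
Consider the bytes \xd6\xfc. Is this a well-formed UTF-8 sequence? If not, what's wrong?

invalid (non-continuation byte where continuation expected)

Leading byte 0xD6 = 11010110 → 2-byte form.
Byte 2 is 0xFC = 11111100, which is not 10xxxxxx — expected a continuation byte.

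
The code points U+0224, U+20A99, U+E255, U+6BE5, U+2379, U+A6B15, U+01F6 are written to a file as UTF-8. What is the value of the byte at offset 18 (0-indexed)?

U+0224 → 2-byte form C8 A4 at offsets 0–1.
U+20A99 → 4-byte form F0 A0 AA 99 at offsets 2–5.
U+E255 → 3-byte form EE 89 95 at offsets 6–8.
U+6BE5 → 3-byte form E6 AF A5 at offsets 9–11.
U+2379 → 3-byte form E2 8D B9 at offsets 12–14.
U+A6B15 → 4-byte form F2 A6 AC 95 at offsets 15–18.
Offset 18 falls in char 6's range; it's byte 4 of F2 A6 AC 95 = 0x95.

0x95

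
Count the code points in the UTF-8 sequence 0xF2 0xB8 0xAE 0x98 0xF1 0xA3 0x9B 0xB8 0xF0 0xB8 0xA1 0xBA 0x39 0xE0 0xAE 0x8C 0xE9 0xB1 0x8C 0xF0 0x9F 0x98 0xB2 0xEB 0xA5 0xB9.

Byte at offset 0: 0xF2 = 11110010 → 4-byte char (#1). Advance 4.
Byte at offset 4: 0xF1 = 11110001 → 4-byte char (#2). Advance 4.
Byte at offset 8: 0xF0 = 11110000 → 4-byte char (#3). Advance 4.
Byte at offset 12: 0x39 = 00111001 → 1-byte char (#4). Advance 1.
Byte at offset 13: 0xE0 = 11100000 → 3-byte char (#5). Advance 3.
Byte at offset 16: 0xE9 = 11101001 → 3-byte char (#6). Advance 3.
Byte at offset 19: 0xF0 = 11110000 → 4-byte char (#7). Advance 4.
Byte at offset 23: 0xEB = 11101011 → 3-byte char (#8). Advance 3.
Reached end at offset 26 after 8 code points.

8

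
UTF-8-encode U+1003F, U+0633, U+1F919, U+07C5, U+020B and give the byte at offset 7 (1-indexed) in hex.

1-indexed offset 7 is 0-indexed offset 6.
U+1003F → 4-byte form F0 90 80 BF at offsets 0–3.
U+0633 → 2-byte form D8 B3 at offsets 4–5.
U+1F919 → 4-byte form F0 9F A4 99 at offsets 6–9.
Offset 6 falls in char 3's range; it's byte 1 of F0 9F A4 99 = 0xF0.

0xF0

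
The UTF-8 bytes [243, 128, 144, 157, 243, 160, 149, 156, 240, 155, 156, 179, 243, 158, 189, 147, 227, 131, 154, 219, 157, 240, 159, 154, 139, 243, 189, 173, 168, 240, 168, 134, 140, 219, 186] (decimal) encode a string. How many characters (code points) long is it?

10

Byte at offset 0: 0xF3 = 11110011 → 4-byte char (#1). Advance 4.
Byte at offset 4: 0xF3 = 11110011 → 4-byte char (#2). Advance 4.
Byte at offset 8: 0xF0 = 11110000 → 4-byte char (#3). Advance 4.
Byte at offset 12: 0xF3 = 11110011 → 4-byte char (#4). Advance 4.
Byte at offset 16: 0xE3 = 11100011 → 3-byte char (#5). Advance 3.
Byte at offset 19: 0xDB = 11011011 → 2-byte char (#6). Advance 2.
Byte at offset 21: 0xF0 = 11110000 → 4-byte char (#7). Advance 4.
Byte at offset 25: 0xF3 = 11110011 → 4-byte char (#8). Advance 4.
Byte at offset 29: 0xF0 = 11110000 → 4-byte char (#9). Advance 4.
Byte at offset 33: 0xDB = 11011011 → 2-byte char (#10). Advance 2.
Reached end at offset 35 after 10 code points.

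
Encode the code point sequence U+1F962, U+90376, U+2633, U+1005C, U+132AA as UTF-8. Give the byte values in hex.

U+1F962: 4-byte form → F0 9F A5 A2.
U+90376: 4-byte form → F2 90 8D B6.
U+2633: 3-byte form → E2 98 B3.
U+1005C: 4-byte form → F0 90 81 9C.
U+132AA: 4-byte form → F0 93 8A AA.
Concatenated (19 bytes): F0 9F A5 A2 F2 90 8D B6 E2 98 B3 F0 90 81 9C F0 93 8A AA.

F0 9F A5 A2 F2 90 8D B6 E2 98 B3 F0 90 81 9C F0 93 8A AA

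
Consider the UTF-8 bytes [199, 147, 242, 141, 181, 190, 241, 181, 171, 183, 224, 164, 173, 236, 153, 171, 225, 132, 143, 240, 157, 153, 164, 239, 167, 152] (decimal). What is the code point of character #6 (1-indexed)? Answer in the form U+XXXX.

U+110F

Offset 0: leading byte 0xC7 = 11000111 → 2-byte char #1 = C7 93.
Offset 2: leading byte 0xF2 = 11110010 → 4-byte char #2 = F2 8D B5 BE.
Offset 6: leading byte 0xF1 = 11110001 → 4-byte char #3 = F1 B5 AB B7.
Offset 10: leading byte 0xE0 = 11100000 → 3-byte char #4 = E0 A4 AD.
Offset 13: leading byte 0xEC = 11101100 → 3-byte char #5 = EC 99 AB.
Offset 16: leading byte 0xE1 = 11100001 → 3-byte char #6 = E1 84 8F.
Leading byte 0xE1 = 11100001 matches 1110xxxx → 3-byte sequence.
Byte 1: 0xE1 = 11100001, payload 0001 (4 bits).
Byte 2: 0x84 = 10000100 (10xxxxxx ✓), payload 000100.
Byte 3: 0x8F = 10001111 (10xxxxxx ✓), payload 001111.
Concatenate: 0001000100001111 = 0x110F (16 bits → U+110F).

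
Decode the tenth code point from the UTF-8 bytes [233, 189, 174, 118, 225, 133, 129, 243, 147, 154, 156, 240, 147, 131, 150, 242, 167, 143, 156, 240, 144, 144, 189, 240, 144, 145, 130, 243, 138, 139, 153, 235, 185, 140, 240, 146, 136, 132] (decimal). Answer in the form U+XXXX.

U+BE4C

Offset 0: leading byte 0xE9 = 11101001 → 3-byte char #1 = E9 BD AE.
Offset 3: leading byte 0x76 = 01110110 → 1-byte char #2 = 76.
Offset 4: leading byte 0xE1 = 11100001 → 3-byte char #3 = E1 85 81.
Offset 7: leading byte 0xF3 = 11110011 → 4-byte char #4 = F3 93 9A 9C.
Offset 11: leading byte 0xF0 = 11110000 → 4-byte char #5 = F0 93 83 96.
Offset 15: leading byte 0xF2 = 11110010 → 4-byte char #6 = F2 A7 8F 9C.
Offset 19: leading byte 0xF0 = 11110000 → 4-byte char #7 = F0 90 90 BD.
Offset 23: leading byte 0xF0 = 11110000 → 4-byte char #8 = F0 90 91 82.
Offset 27: leading byte 0xF3 = 11110011 → 4-byte char #9 = F3 8A 8B 99.
Offset 31: leading byte 0xEB = 11101011 → 3-byte char #10 = EB B9 8C.
Leading byte 0xEB = 11101011 matches 1110xxxx → 3-byte sequence.
Byte 1: 0xEB = 11101011, payload 1011 (4 bits).
Byte 2: 0xB9 = 10111001 (10xxxxxx ✓), payload 111001.
Byte 3: 0x8C = 10001100 (10xxxxxx ✓), payload 001100.
Concatenate: 1011111001001100 = 0xBE4C (16 bits → U+BE4C).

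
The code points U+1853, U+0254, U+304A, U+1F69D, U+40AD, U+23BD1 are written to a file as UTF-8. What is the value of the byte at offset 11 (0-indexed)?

U+1853 → 3-byte form E1 A1 93 at offsets 0–2.
U+0254 → 2-byte form C9 94 at offsets 3–4.
U+304A → 3-byte form E3 81 8A at offsets 5–7.
U+1F69D → 4-byte form F0 9F 9A 9D at offsets 8–11.
Offset 11 falls in char 4's range; it's byte 4 of F0 9F 9A 9D = 0x9D.

0x9D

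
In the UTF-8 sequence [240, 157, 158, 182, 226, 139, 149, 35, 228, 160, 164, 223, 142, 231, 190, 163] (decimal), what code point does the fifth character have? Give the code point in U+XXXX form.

U+07CE

Offset 0: leading byte 0xF0 = 11110000 → 4-byte char #1 = F0 9D 9E B6.
Offset 4: leading byte 0xE2 = 11100010 → 3-byte char #2 = E2 8B 95.
Offset 7: leading byte 0x23 = 00100011 → 1-byte char #3 = 23.
Offset 8: leading byte 0xE4 = 11100100 → 3-byte char #4 = E4 A0 A4.
Offset 11: leading byte 0xDF = 11011111 → 2-byte char #5 = DF 8E.
Leading byte 0xDF = 11011111 matches 110xxxxx → 2-byte sequence.
Byte 1: 0xDF = 11011111, payload 11111 (5 bits).
Byte 2: 0x8E = 10001110 (10xxxxxx ✓), payload 001110.
Concatenate: 11111001110 = 0x7CE (11 bits → U+07CE).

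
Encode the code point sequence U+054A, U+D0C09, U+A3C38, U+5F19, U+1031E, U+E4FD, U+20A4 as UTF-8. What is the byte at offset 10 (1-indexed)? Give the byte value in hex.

0xB8

1-indexed offset 10 is 0-indexed offset 9.
U+054A → 2-byte form D5 8A at offsets 0–1.
U+D0C09 → 4-byte form F3 90 B0 89 at offsets 2–5.
U+A3C38 → 4-byte form F2 A3 B0 B8 at offsets 6–9.
Offset 9 falls in char 3's range; it's byte 4 of F2 A3 B0 B8 = 0xB8.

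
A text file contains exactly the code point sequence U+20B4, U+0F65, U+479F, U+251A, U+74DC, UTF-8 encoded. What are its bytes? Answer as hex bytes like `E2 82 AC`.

U+20B4: 3-byte form → E2 82 B4.
U+0F65: 3-byte form → E0 BD A5.
U+479F: 3-byte form → E4 9E 9F.
U+251A: 3-byte form → E2 94 9A.
U+74DC: 3-byte form → E7 93 9C.
Concatenated (15 bytes): E2 82 B4 E0 BD A5 E4 9E 9F E2 94 9A E7 93 9C.

E2 82 B4 E0 BD A5 E4 9E 9F E2 94 9A E7 93 9C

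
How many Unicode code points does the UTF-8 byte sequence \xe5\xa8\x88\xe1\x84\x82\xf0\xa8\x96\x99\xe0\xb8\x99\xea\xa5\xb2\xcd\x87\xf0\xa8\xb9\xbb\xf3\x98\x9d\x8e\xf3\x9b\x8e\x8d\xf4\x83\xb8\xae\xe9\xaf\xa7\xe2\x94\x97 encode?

Byte at offset 0: 0xE5 = 11100101 → 3-byte char (#1). Advance 3.
Byte at offset 3: 0xE1 = 11100001 → 3-byte char (#2). Advance 3.
Byte at offset 6: 0xF0 = 11110000 → 4-byte char (#3). Advance 4.
Byte at offset 10: 0xE0 = 11100000 → 3-byte char (#4). Advance 3.
Byte at offset 13: 0xEA = 11101010 → 3-byte char (#5). Advance 3.
Byte at offset 16: 0xCD = 11001101 → 2-byte char (#6). Advance 2.
Byte at offset 18: 0xF0 = 11110000 → 4-byte char (#7). Advance 4.
Byte at offset 22: 0xF3 = 11110011 → 4-byte char (#8). Advance 4.
Byte at offset 26: 0xF3 = 11110011 → 4-byte char (#9). Advance 4.
Byte at offset 30: 0xF4 = 11110100 → 4-byte char (#10). Advance 4.
Byte at offset 34: 0xE9 = 11101001 → 3-byte char (#11). Advance 3.
Byte at offset 37: 0xE2 = 11100010 → 3-byte char (#12). Advance 3.
Reached end at offset 40 after 12 code points.

12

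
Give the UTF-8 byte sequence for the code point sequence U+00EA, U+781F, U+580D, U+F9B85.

U+00EA: 2-byte form → C3 AA.
U+781F: 3-byte form → E7 A0 9F.
U+580D: 3-byte form → E5 A0 8D.
U+F9B85: 4-byte form → F3 B9 AE 85.
Concatenated (12 bytes): C3 AA E7 A0 9F E5 A0 8D F3 B9 AE 85.

C3 AA E7 A0 9F E5 A0 8D F3 B9 AE 85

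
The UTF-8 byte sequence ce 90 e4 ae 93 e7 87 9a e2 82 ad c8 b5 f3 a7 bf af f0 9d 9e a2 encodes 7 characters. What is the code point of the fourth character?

Offset 0: leading byte 0xCE = 11001110 → 2-byte char #1 = CE 90.
Offset 2: leading byte 0xE4 = 11100100 → 3-byte char #2 = E4 AE 93.
Offset 5: leading byte 0xE7 = 11100111 → 3-byte char #3 = E7 87 9A.
Offset 8: leading byte 0xE2 = 11100010 → 3-byte char #4 = E2 82 AD.
Leading byte 0xE2 = 11100010 matches 1110xxxx → 3-byte sequence.
Byte 1: 0xE2 = 11100010, payload 0010 (4 bits).
Byte 2: 0x82 = 10000010 (10xxxxxx ✓), payload 000010.
Byte 3: 0xAD = 10101101 (10xxxxxx ✓), payload 101101.
Concatenate: 0010000010101101 = 0x20AD (16 bits → U+20AD).

U+20AD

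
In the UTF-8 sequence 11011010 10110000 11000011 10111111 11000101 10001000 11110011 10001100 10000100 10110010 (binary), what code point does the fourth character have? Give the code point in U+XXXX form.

U+CC132

Offset 0: leading byte 0xDA = 11011010 → 2-byte char #1 = DA B0.
Offset 2: leading byte 0xC3 = 11000011 → 2-byte char #2 = C3 BF.
Offset 4: leading byte 0xC5 = 11000101 → 2-byte char #3 = C5 88.
Offset 6: leading byte 0xF3 = 11110011 → 4-byte char #4 = F3 8C 84 B2.
Leading byte 0xF3 = 11110011 matches 11110xxx → 4-byte sequence.
Byte 1: 0xF3 = 11110011, payload 011 (3 bits).
Byte 2: 0x8C = 10001100 (10xxxxxx ✓), payload 001100.
Byte 3: 0x84 = 10000100 (10xxxxxx ✓), payload 000100.
Byte 4: 0xB2 = 10110010 (10xxxxxx ✓), payload 110010.
Concatenate: 011001100000100110010 = 0xCC132 (21 bits → U+CC132).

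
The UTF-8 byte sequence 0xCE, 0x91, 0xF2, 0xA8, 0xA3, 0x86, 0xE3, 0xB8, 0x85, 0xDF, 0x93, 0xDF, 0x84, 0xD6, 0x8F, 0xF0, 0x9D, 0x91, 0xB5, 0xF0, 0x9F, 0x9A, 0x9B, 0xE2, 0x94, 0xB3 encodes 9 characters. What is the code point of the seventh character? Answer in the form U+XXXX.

U+1D475

Offset 0: leading byte 0xCE = 11001110 → 2-byte char #1 = CE 91.
Offset 2: leading byte 0xF2 = 11110010 → 4-byte char #2 = F2 A8 A3 86.
Offset 6: leading byte 0xE3 = 11100011 → 3-byte char #3 = E3 B8 85.
Offset 9: leading byte 0xDF = 11011111 → 2-byte char #4 = DF 93.
Offset 11: leading byte 0xDF = 11011111 → 2-byte char #5 = DF 84.
Offset 13: leading byte 0xD6 = 11010110 → 2-byte char #6 = D6 8F.
Offset 15: leading byte 0xF0 = 11110000 → 4-byte char #7 = F0 9D 91 B5.
Leading byte 0xF0 = 11110000 matches 11110xxx → 4-byte sequence.
Byte 1: 0xF0 = 11110000, payload 000 (3 bits).
Byte 2: 0x9D = 10011101 (10xxxxxx ✓), payload 011101.
Byte 3: 0x91 = 10010001 (10xxxxxx ✓), payload 010001.
Byte 4: 0xB5 = 10110101 (10xxxxxx ✓), payload 110101.
Concatenate: 000011101010001110101 = 0x1D475 (21 bits → U+1D475).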